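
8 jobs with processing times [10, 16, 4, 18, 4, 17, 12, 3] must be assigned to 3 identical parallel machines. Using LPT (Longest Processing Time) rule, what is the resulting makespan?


Sort jobs in decreasing order (LPT): [18, 17, 16, 12, 10, 4, 4, 3]
Assign each job to the least loaded machine:
  Machine 1: jobs [18, 4, 4, 3], load = 29
  Machine 2: jobs [17, 10], load = 27
  Machine 3: jobs [16, 12], load = 28
Makespan = max load = 29

29


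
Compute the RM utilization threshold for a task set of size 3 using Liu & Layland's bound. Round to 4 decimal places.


Compute 2^(1/3) = 1.2599210499
Subtract 1: 1.2599210499 - 1 = 0.2599210499
Multiply by n: 3 * 0.2599210499 = 0.7797631497
Round to 4 dp: 0.7798

0.7798


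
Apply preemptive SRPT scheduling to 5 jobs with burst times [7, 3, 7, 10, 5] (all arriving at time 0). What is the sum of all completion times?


Since all jobs arrive at t=0, SRPT equals SPT ordering.
SPT order: [3, 5, 7, 7, 10]
Completion times:
  Job 1: p=3, C=3
  Job 2: p=5, C=8
  Job 3: p=7, C=15
  Job 4: p=7, C=22
  Job 5: p=10, C=32
Total completion time = 3 + 8 + 15 + 22 + 32 = 80

80


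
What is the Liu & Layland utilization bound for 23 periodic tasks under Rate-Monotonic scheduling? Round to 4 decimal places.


Compute 2^(1/23) = 1.0305955448
Subtract 1: 1.0305955448 - 1 = 0.0305955448
Multiply by n: 23 * 0.0305955448 = 0.7036975304
Round to 4 dp: 0.7037

0.7037


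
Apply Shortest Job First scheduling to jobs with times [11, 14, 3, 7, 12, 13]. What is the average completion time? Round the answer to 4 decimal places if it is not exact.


SJF order (ascending): [3, 7, 11, 12, 13, 14]
Completion times:
  Job 1: burst=3, C=3
  Job 2: burst=7, C=10
  Job 3: burst=11, C=21
  Job 4: burst=12, C=33
  Job 5: burst=13, C=46
  Job 6: burst=14, C=60
Average completion = 173/6 = 28.8333

28.8333


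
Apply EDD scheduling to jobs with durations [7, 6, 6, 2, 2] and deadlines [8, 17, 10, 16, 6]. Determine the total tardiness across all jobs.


Sort by due date (EDD order): [(2, 6), (7, 8), (6, 10), (2, 16), (6, 17)]
Compute completion times and tardiness:
  Job 1: p=2, d=6, C=2, tardiness=max(0,2-6)=0
  Job 2: p=7, d=8, C=9, tardiness=max(0,9-8)=1
  Job 3: p=6, d=10, C=15, tardiness=max(0,15-10)=5
  Job 4: p=2, d=16, C=17, tardiness=max(0,17-16)=1
  Job 5: p=6, d=17, C=23, tardiness=max(0,23-17)=6
Total tardiness = 13

13


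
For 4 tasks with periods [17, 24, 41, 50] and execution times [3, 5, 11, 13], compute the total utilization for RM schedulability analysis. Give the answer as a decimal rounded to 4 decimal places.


Compute individual utilizations (exact fractions):
  Task 1: C/T = 3/17 (approx. 0.1765)
  Task 2: C/T = 5/24 (approx. 0.2083)
  Task 3: C/T = 11/41 (approx. 0.2683)
  Task 4: C/T = 13/50 (approx. 0.26)
Total utilization U = 3/17 + 5/24 + 11/41 + 13/50 = 381857/418200
Rounded to 4 decimal places: U = 0.9131
RM (Liu & Layland) bound for 4 tasks = 0.756828; compare with U = 381857/418200 (approx. 0.913097)
bound < U <= 1, so the RM sufficient condition is not met (inconclusive; an exact test such as response-time analysis is needed).

0.9131


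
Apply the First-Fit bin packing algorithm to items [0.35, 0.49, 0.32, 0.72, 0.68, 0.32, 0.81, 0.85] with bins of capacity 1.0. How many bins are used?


Place items sequentially using First-Fit:
  Item 0.35 -> new Bin 1
  Item 0.49 -> Bin 1 (now 0.84)
  Item 0.32 -> new Bin 2
  Item 0.72 -> new Bin 3
  Item 0.68 -> Bin 2 (now 1.0)
  Item 0.32 -> new Bin 4
  Item 0.81 -> new Bin 5
  Item 0.85 -> new Bin 6
Total bins used = 6

6


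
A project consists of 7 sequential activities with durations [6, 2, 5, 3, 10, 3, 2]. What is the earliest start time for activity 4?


Activity 4 starts after activities 1 through 3 complete.
Predecessor durations: [6, 2, 5]
ES = 6 + 2 + 5 = 13

13


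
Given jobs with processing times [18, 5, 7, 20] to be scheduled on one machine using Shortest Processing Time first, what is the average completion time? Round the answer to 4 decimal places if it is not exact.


Sort jobs by processing time (SPT order): [5, 7, 18, 20]
Compute completion times sequentially:
  Job 1: processing = 5, completes at 5
  Job 2: processing = 7, completes at 12
  Job 3: processing = 18, completes at 30
  Job 4: processing = 20, completes at 50
Sum of completion times = 97
Average completion time = 97/4 = 24.25

24.25


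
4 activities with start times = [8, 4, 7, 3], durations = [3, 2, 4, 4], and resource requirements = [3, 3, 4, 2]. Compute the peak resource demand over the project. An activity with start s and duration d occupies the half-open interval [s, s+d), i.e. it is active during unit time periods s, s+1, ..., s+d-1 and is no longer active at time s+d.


Each activity i is active on [start_i, start_i + duration_i).
Compute total resource usage per time slot:
  t=0: active resources = [], total = 0
  t=1: active resources = [], total = 0
  t=2: active resources = [], total = 0
  t=3: active resources = [2], total = 2
  t=4: active resources = [3, 2], total = 5
  t=5: active resources = [3, 2], total = 5
  t=6: active resources = [2], total = 2
  t=7: active resources = [4], total = 4
  t=8: active resources = [3, 4], total = 7
  t=9: active resources = [3, 4], total = 7
  t=10: active resources = [3, 4], total = 7
Peak resource demand = 7

7


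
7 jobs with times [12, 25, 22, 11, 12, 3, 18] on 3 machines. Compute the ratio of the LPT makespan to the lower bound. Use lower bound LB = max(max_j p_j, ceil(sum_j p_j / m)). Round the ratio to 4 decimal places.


LPT order: [25, 22, 18, 12, 12, 11, 3]
Machine loads after assignment: [36, 34, 33]
LPT makespan = 36
Lower bound = max(max_job, ceil(total/3)) = max(25, 35) = 35
Ratio = 36 / 35 = 1.0286

1.0286


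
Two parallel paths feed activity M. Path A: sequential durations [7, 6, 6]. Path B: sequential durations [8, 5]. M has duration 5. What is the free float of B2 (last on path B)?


ES(B2) = sum of predecessors on chain B = 8
EF(B2) = ES + duration = 8 + 5 = 13
Successor of B2 is M. ES(M) = max(sum(A), sum(B)) = max(19, 13) = 19
Free float = ES(successor) - EF(current) = 19 - 13 = 6

6


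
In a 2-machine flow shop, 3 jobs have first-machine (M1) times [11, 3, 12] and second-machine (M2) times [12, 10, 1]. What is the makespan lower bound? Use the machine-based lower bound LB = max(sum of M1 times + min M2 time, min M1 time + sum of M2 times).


LB1 = sum(M1 times) + min(M2 times) = 26 + 1 = 27
LB2 = min(M1 times) + sum(M2 times) = 3 + 23 = 26
Lower bound = max(LB1, LB2) = max(27, 26) = 27

27


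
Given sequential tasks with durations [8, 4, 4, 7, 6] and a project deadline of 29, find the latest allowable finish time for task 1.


LF(activity 1) = deadline - sum of successor durations
Successors: activities 2 through 5 with durations [4, 4, 7, 6]
Sum of successor durations = 21
LF = 29 - 21 = 8

8


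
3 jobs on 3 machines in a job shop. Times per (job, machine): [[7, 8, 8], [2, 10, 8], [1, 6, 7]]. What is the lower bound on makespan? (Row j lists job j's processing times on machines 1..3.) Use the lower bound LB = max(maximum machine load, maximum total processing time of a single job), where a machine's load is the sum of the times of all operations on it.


Machine loads:
  Machine 1: 7 + 2 + 1 = 10
  Machine 2: 8 + 10 + 6 = 24
  Machine 3: 8 + 8 + 7 = 23
Max machine load = 24
Job totals:
  Job 1: 23
  Job 2: 20
  Job 3: 14
Max job total = 23
Lower bound = max(24, 23) = 24

24


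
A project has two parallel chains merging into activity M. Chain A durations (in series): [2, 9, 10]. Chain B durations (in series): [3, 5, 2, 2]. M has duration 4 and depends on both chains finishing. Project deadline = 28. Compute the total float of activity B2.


Forward pass: ES(B2) = sum of predecessors on chain B = 3
EF = ES + duration = 3 + 5 = 8
Backward pass: LF(M) = deadline = 28; LS(M) = 28 - 4 = 24
LF(B2) = LS(M) - sum(successors on chain B) = 24 - 4 = 20
LS = LF - duration = 20 - 5 = 15
Total float = LS - ES = 15 - 3 = 12

12


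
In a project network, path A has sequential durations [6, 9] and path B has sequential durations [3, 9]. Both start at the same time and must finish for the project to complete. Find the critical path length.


Path A total = 6 + 9 = 15
Path B total = 3 + 9 = 12
Critical path = longest path = max(15, 12) = 15

15


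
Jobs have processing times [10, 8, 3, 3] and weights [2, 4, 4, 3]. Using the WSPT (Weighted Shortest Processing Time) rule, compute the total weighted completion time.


Compute p/w ratios and sort ascending (WSPT): [(3, 4), (3, 3), (8, 4), (10, 2)]
Compute weighted completion times:
  Job (p=3,w=4): C=3, w*C=4*3=12
  Job (p=3,w=3): C=6, w*C=3*6=18
  Job (p=8,w=4): C=14, w*C=4*14=56
  Job (p=10,w=2): C=24, w*C=2*24=48
Total weighted completion time = 134

134


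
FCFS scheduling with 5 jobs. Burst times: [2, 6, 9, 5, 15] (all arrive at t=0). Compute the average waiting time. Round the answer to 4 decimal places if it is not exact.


FCFS order (as given): [2, 6, 9, 5, 15]
Waiting times:
  Job 1: wait = 0
  Job 2: wait = 2
  Job 3: wait = 8
  Job 4: wait = 17
  Job 5: wait = 22
Sum of waiting times = 49
Average waiting time = 49/5 = 9.8

9.8


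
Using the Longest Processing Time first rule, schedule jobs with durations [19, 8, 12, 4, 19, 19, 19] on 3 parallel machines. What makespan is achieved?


Sort jobs in decreasing order (LPT): [19, 19, 19, 19, 12, 8, 4]
Assign each job to the least loaded machine:
  Machine 1: jobs [19, 19], load = 38
  Machine 2: jobs [19, 12], load = 31
  Machine 3: jobs [19, 8, 4], load = 31
Makespan = max load = 38

38


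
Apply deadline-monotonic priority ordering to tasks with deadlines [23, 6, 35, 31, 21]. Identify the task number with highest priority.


Sort tasks by relative deadline (ascending):
  Task 2: deadline = 6
  Task 5: deadline = 21
  Task 1: deadline = 23
  Task 4: deadline = 31
  Task 3: deadline = 35
Priority order (highest first): [2, 5, 1, 4, 3]
Highest priority task = 2

2


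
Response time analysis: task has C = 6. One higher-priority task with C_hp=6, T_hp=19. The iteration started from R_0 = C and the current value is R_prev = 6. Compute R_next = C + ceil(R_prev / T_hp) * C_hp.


R_next = C + ceil(R_prev / T_hp) * C_hp
ceil(6 / 19) = ceil(0.3158) = 1
Interference = 1 * 6 = 6
R_next = 6 + 6 = 12

12


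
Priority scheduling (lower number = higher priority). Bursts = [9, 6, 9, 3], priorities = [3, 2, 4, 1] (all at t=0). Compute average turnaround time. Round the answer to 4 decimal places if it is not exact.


Sort by priority (ascending = highest first):
Order: [(1, 3), (2, 6), (3, 9), (4, 9)]
Completion times:
  Priority 1, burst=3, C=3
  Priority 2, burst=6, C=9
  Priority 3, burst=9, C=18
  Priority 4, burst=9, C=27
Average turnaround = 57/4 = 14.25

14.25


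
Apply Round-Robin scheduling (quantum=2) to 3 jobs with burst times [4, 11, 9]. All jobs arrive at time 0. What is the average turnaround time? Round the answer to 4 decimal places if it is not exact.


Time quantum = 2
Execution trace:
  J1 runs 2 units, time = 2
  J2 runs 2 units, time = 4
  J3 runs 2 units, time = 6
  J1 runs 2 units, time = 8
  J2 runs 2 units, time = 10
  J3 runs 2 units, time = 12
  J2 runs 2 units, time = 14
  J3 runs 2 units, time = 16
  J2 runs 2 units, time = 18
  J3 runs 2 units, time = 20
  J2 runs 2 units, time = 22
  J3 runs 1 units, time = 23
  J2 runs 1 units, time = 24
Finish times: [8, 24, 23]
Average turnaround = 55/3 = 18.3333

18.3333


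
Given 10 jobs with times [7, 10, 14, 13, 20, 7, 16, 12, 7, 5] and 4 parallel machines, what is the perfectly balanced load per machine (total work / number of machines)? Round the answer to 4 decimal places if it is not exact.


Total processing time = 7 + 10 + 14 + 13 + 20 + 7 + 16 + 12 + 7 + 5 = 111
Number of machines = 4
Ideal balanced load = 111 / 4 = 27.75

27.75


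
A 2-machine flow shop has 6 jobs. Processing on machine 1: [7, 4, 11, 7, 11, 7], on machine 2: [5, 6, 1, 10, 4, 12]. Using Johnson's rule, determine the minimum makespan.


Apply Johnson's rule:
  Group 1 (a <= b): [(2, 4, 6), (4, 7, 10), (6, 7, 12)]
  Group 2 (a > b): [(1, 7, 5), (5, 11, 4), (3, 11, 1)]
Optimal job order: [2, 4, 6, 1, 5, 3]
Schedule:
  Job 2: M1 done at 4, M2 done at 10
  Job 4: M1 done at 11, M2 done at 21
  Job 6: M1 done at 18, M2 done at 33
  Job 1: M1 done at 25, M2 done at 38
  Job 5: M1 done at 36, M2 done at 42
  Job 3: M1 done at 47, M2 done at 48
Makespan = 48

48


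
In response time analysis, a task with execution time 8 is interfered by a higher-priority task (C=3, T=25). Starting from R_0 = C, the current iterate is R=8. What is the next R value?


R_next = C + ceil(R_prev / T_hp) * C_hp
ceil(8 / 25) = ceil(0.32) = 1
Interference = 1 * 3 = 3
R_next = 8 + 3 = 11

11


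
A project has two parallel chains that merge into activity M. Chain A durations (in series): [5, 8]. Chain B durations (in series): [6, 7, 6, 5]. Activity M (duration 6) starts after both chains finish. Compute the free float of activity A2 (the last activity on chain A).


ES(A2) = sum of predecessors on chain A = 5
EF(A2) = ES + duration = 5 + 8 = 13
Successor of A2 is M. ES(M) = max(sum(A), sum(B)) = max(13, 24) = 24
Free float = ES(successor) - EF(current) = 24 - 13 = 11

11


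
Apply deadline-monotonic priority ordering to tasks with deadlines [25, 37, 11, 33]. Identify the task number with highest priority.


Sort tasks by relative deadline (ascending):
  Task 3: deadline = 11
  Task 1: deadline = 25
  Task 4: deadline = 33
  Task 2: deadline = 37
Priority order (highest first): [3, 1, 4, 2]
Highest priority task = 3

3


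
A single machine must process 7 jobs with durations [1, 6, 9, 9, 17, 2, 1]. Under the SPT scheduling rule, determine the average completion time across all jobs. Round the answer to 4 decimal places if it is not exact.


Sort jobs by processing time (SPT order): [1, 1, 2, 6, 9, 9, 17]
Compute completion times sequentially:
  Job 1: processing = 1, completes at 1
  Job 2: processing = 1, completes at 2
  Job 3: processing = 2, completes at 4
  Job 4: processing = 6, completes at 10
  Job 5: processing = 9, completes at 19
  Job 6: processing = 9, completes at 28
  Job 7: processing = 17, completes at 45
Sum of completion times = 109
Average completion time = 109/7 = 15.5714

15.5714


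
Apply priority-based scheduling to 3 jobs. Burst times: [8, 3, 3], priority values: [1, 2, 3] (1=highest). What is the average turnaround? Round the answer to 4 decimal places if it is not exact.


Sort by priority (ascending = highest first):
Order: [(1, 8), (2, 3), (3, 3)]
Completion times:
  Priority 1, burst=8, C=8
  Priority 2, burst=3, C=11
  Priority 3, burst=3, C=14
Average turnaround = 33/3 = 11.0

11.0


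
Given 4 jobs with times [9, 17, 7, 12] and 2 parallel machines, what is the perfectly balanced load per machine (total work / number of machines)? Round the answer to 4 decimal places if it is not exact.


Total processing time = 9 + 17 + 7 + 12 = 45
Number of machines = 2
Ideal balanced load = 45 / 2 = 22.5

22.5


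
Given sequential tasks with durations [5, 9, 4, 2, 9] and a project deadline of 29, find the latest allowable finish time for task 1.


LF(activity 1) = deadline - sum of successor durations
Successors: activities 2 through 5 with durations [9, 4, 2, 9]
Sum of successor durations = 24
LF = 29 - 24 = 5

5


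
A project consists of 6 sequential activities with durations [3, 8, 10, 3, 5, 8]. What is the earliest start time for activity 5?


Activity 5 starts after activities 1 through 4 complete.
Predecessor durations: [3, 8, 10, 3]
ES = 3 + 8 + 10 + 3 = 24

24


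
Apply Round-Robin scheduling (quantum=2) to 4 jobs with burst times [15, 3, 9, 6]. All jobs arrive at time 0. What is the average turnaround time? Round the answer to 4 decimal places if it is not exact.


Time quantum = 2
Execution trace:
  J1 runs 2 units, time = 2
  J2 runs 2 units, time = 4
  J3 runs 2 units, time = 6
  J4 runs 2 units, time = 8
  J1 runs 2 units, time = 10
  J2 runs 1 units, time = 11
  J3 runs 2 units, time = 13
  J4 runs 2 units, time = 15
  J1 runs 2 units, time = 17
  J3 runs 2 units, time = 19
  J4 runs 2 units, time = 21
  J1 runs 2 units, time = 23
  J3 runs 2 units, time = 25
  J1 runs 2 units, time = 27
  J3 runs 1 units, time = 28
  J1 runs 2 units, time = 30
  J1 runs 2 units, time = 32
  J1 runs 1 units, time = 33
Finish times: [33, 11, 28, 21]
Average turnaround = 93/4 = 23.25

23.25


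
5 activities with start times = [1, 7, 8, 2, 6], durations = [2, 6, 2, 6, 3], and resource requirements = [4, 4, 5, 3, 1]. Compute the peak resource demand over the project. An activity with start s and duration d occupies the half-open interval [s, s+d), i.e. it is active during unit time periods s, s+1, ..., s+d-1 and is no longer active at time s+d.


Each activity i is active on [start_i, start_i + duration_i).
Compute total resource usage per time slot:
  t=0: active resources = [], total = 0
  t=1: active resources = [4], total = 4
  t=2: active resources = [4, 3], total = 7
  t=3: active resources = [3], total = 3
  t=4: active resources = [3], total = 3
  t=5: active resources = [3], total = 3
  t=6: active resources = [3, 1], total = 4
  t=7: active resources = [4, 3, 1], total = 8
  t=8: active resources = [4, 5, 1], total = 10
  t=9: active resources = [4, 5], total = 9
  t=10: active resources = [4], total = 4
  t=11: active resources = [4], total = 4
  t=12: active resources = [4], total = 4
Peak resource demand = 10

10


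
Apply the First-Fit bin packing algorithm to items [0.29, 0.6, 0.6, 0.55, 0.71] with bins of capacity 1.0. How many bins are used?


Place items sequentially using First-Fit:
  Item 0.29 -> new Bin 1
  Item 0.6 -> Bin 1 (now 0.89)
  Item 0.6 -> new Bin 2
  Item 0.55 -> new Bin 3
  Item 0.71 -> new Bin 4
Total bins used = 4

4


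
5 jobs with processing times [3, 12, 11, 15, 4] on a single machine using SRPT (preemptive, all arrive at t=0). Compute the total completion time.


Since all jobs arrive at t=0, SRPT equals SPT ordering.
SPT order: [3, 4, 11, 12, 15]
Completion times:
  Job 1: p=3, C=3
  Job 2: p=4, C=7
  Job 3: p=11, C=18
  Job 4: p=12, C=30
  Job 5: p=15, C=45
Total completion time = 3 + 7 + 18 + 30 + 45 = 103

103


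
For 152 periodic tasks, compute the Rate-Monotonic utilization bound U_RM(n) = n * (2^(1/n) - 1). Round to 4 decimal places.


Compute 2^(1/152) = 1.0045705923
Subtract 1: 1.0045705923 - 1 = 0.0045705923
Multiply by n: 152 * 0.0045705923 = 0.6947300296
Round to 4 dp: 0.6947

0.6947


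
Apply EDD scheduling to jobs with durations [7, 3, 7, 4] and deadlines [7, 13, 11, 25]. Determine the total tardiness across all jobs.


Sort by due date (EDD order): [(7, 7), (7, 11), (3, 13), (4, 25)]
Compute completion times and tardiness:
  Job 1: p=7, d=7, C=7, tardiness=max(0,7-7)=0
  Job 2: p=7, d=11, C=14, tardiness=max(0,14-11)=3
  Job 3: p=3, d=13, C=17, tardiness=max(0,17-13)=4
  Job 4: p=4, d=25, C=21, tardiness=max(0,21-25)=0
Total tardiness = 7

7


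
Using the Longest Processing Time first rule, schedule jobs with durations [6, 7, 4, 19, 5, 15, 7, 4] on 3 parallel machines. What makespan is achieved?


Sort jobs in decreasing order (LPT): [19, 15, 7, 7, 6, 5, 4, 4]
Assign each job to the least loaded machine:
  Machine 1: jobs [19, 4], load = 23
  Machine 2: jobs [15, 5, 4], load = 24
  Machine 3: jobs [7, 7, 6], load = 20
Makespan = max load = 24

24


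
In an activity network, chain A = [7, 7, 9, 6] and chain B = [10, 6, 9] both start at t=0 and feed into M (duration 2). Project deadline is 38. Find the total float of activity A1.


Forward pass: ES(A1) = sum of predecessors on chain A = 0
EF = ES + duration = 0 + 7 = 7
Backward pass: LF(M) = deadline = 38; LS(M) = 38 - 2 = 36
LF(A1) = LS(M) - sum(successors on chain A) = 36 - 22 = 14
LS = LF - duration = 14 - 7 = 7
Total float = LS - ES = 7 - 0 = 7

7


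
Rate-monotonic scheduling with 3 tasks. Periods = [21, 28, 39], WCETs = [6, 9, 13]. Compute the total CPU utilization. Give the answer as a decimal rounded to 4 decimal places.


Compute individual utilizations (exact fractions):
  Task 1: C/T = 6/21 = 2/7 (approx. 0.2857)
  Task 2: C/T = 9/28 (approx. 0.3214)
  Task 3: C/T = 13/39 = 1/3 (approx. 0.3333)
Total utilization U = 2/7 + 9/28 + 1/3 = 79/84
Rounded to 4 decimal places: U = 0.9405
RM (Liu & Layland) bound for 3 tasks = 0.779763; compare with U = 79/84 (approx. 0.940476)
bound < U <= 1, so the RM sufficient condition is not met (inconclusive; an exact test such as response-time analysis is needed).

0.9405


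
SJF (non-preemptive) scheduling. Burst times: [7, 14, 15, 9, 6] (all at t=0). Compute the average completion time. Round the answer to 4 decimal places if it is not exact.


SJF order (ascending): [6, 7, 9, 14, 15]
Completion times:
  Job 1: burst=6, C=6
  Job 2: burst=7, C=13
  Job 3: burst=9, C=22
  Job 4: burst=14, C=36
  Job 5: burst=15, C=51
Average completion = 128/5 = 25.6

25.6


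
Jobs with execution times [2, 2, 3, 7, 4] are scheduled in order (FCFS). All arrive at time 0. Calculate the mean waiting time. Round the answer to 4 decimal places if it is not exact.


FCFS order (as given): [2, 2, 3, 7, 4]
Waiting times:
  Job 1: wait = 0
  Job 2: wait = 2
  Job 3: wait = 4
  Job 4: wait = 7
  Job 5: wait = 14
Sum of waiting times = 27
Average waiting time = 27/5 = 5.4

5.4


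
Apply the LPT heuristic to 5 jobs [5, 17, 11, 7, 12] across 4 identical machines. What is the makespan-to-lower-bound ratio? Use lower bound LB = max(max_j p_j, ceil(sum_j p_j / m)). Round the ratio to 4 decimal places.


LPT order: [17, 12, 11, 7, 5]
Machine loads after assignment: [17, 12, 11, 12]
LPT makespan = 17
Lower bound = max(max_job, ceil(total/4)) = max(17, 13) = 17
Ratio = 17 / 17 = 1.0

1.0


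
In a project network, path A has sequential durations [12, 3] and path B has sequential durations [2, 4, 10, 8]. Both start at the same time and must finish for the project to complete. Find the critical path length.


Path A total = 12 + 3 = 15
Path B total = 2 + 4 + 10 + 8 = 24
Critical path = longest path = max(15, 24) = 24

24


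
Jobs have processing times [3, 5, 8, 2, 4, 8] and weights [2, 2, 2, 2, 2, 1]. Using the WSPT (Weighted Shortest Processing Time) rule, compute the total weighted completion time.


Compute p/w ratios and sort ascending (WSPT): [(2, 2), (3, 2), (4, 2), (5, 2), (8, 2), (8, 1)]
Compute weighted completion times:
  Job (p=2,w=2): C=2, w*C=2*2=4
  Job (p=3,w=2): C=5, w*C=2*5=10
  Job (p=4,w=2): C=9, w*C=2*9=18
  Job (p=5,w=2): C=14, w*C=2*14=28
  Job (p=8,w=2): C=22, w*C=2*22=44
  Job (p=8,w=1): C=30, w*C=1*30=30
Total weighted completion time = 134

134


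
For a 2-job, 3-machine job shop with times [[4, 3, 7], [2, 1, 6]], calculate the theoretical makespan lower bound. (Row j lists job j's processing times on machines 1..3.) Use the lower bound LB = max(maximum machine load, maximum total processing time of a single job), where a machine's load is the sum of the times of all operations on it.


Machine loads:
  Machine 1: 4 + 2 = 6
  Machine 2: 3 + 1 = 4
  Machine 3: 7 + 6 = 13
Max machine load = 13
Job totals:
  Job 1: 14
  Job 2: 9
Max job total = 14
Lower bound = max(13, 14) = 14

14


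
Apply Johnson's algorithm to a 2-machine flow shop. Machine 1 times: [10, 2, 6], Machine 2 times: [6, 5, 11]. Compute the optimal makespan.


Apply Johnson's rule:
  Group 1 (a <= b): [(2, 2, 5), (3, 6, 11)]
  Group 2 (a > b): [(1, 10, 6)]
Optimal job order: [2, 3, 1]
Schedule:
  Job 2: M1 done at 2, M2 done at 7
  Job 3: M1 done at 8, M2 done at 19
  Job 1: M1 done at 18, M2 done at 25
Makespan = 25

25


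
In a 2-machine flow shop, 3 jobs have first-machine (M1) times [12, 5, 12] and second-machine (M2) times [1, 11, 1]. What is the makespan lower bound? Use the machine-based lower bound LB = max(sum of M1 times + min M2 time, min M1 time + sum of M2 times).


LB1 = sum(M1 times) + min(M2 times) = 29 + 1 = 30
LB2 = min(M1 times) + sum(M2 times) = 5 + 13 = 18
Lower bound = max(LB1, LB2) = max(30, 18) = 30

30


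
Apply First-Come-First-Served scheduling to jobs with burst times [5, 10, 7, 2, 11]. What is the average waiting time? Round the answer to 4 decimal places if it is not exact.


FCFS order (as given): [5, 10, 7, 2, 11]
Waiting times:
  Job 1: wait = 0
  Job 2: wait = 5
  Job 3: wait = 15
  Job 4: wait = 22
  Job 5: wait = 24
Sum of waiting times = 66
Average waiting time = 66/5 = 13.2

13.2


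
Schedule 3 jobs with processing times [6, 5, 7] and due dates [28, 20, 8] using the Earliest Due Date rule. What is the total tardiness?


Sort by due date (EDD order): [(7, 8), (5, 20), (6, 28)]
Compute completion times and tardiness:
  Job 1: p=7, d=8, C=7, tardiness=max(0,7-8)=0
  Job 2: p=5, d=20, C=12, tardiness=max(0,12-20)=0
  Job 3: p=6, d=28, C=18, tardiness=max(0,18-28)=0
Total tardiness = 0

0


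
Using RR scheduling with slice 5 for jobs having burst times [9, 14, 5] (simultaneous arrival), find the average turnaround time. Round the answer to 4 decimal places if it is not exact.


Time quantum = 5
Execution trace:
  J1 runs 5 units, time = 5
  J2 runs 5 units, time = 10
  J3 runs 5 units, time = 15
  J1 runs 4 units, time = 19
  J2 runs 5 units, time = 24
  J2 runs 4 units, time = 28
Finish times: [19, 28, 15]
Average turnaround = 62/3 = 20.6667

20.6667


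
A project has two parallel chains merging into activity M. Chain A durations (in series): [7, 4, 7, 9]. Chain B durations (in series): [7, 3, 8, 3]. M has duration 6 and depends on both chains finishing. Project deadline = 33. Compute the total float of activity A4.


Forward pass: ES(A4) = sum of predecessors on chain A = 18
EF = ES + duration = 18 + 9 = 27
Backward pass: LF(M) = deadline = 33; LS(M) = 33 - 6 = 27
LF(A4) = LS(M) - sum(successors on chain A) = 27 - 0 = 27
LS = LF - duration = 27 - 9 = 18
Total float = LS - ES = 18 - 18 = 0

0


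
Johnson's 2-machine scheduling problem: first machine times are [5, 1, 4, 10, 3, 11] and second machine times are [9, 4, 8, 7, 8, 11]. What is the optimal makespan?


Apply Johnson's rule:
  Group 1 (a <= b): [(2, 1, 4), (5, 3, 8), (3, 4, 8), (1, 5, 9), (6, 11, 11)]
  Group 2 (a > b): [(4, 10, 7)]
Optimal job order: [2, 5, 3, 1, 6, 4]
Schedule:
  Job 2: M1 done at 1, M2 done at 5
  Job 5: M1 done at 4, M2 done at 13
  Job 3: M1 done at 8, M2 done at 21
  Job 1: M1 done at 13, M2 done at 30
  Job 6: M1 done at 24, M2 done at 41
  Job 4: M1 done at 34, M2 done at 48
Makespan = 48

48


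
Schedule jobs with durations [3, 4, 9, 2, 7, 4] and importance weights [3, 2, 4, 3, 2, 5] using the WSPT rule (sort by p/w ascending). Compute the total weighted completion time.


Compute p/w ratios and sort ascending (WSPT): [(2, 3), (4, 5), (3, 3), (4, 2), (9, 4), (7, 2)]
Compute weighted completion times:
  Job (p=2,w=3): C=2, w*C=3*2=6
  Job (p=4,w=5): C=6, w*C=5*6=30
  Job (p=3,w=3): C=9, w*C=3*9=27
  Job (p=4,w=2): C=13, w*C=2*13=26
  Job (p=9,w=4): C=22, w*C=4*22=88
  Job (p=7,w=2): C=29, w*C=2*29=58
Total weighted completion time = 235

235


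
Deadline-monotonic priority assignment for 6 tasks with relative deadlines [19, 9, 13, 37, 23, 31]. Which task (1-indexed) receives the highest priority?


Sort tasks by relative deadline (ascending):
  Task 2: deadline = 9
  Task 3: deadline = 13
  Task 1: deadline = 19
  Task 5: deadline = 23
  Task 6: deadline = 31
  Task 4: deadline = 37
Priority order (highest first): [2, 3, 1, 5, 6, 4]
Highest priority task = 2

2


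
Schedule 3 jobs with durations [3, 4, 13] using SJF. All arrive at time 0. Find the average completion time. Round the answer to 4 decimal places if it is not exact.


SJF order (ascending): [3, 4, 13]
Completion times:
  Job 1: burst=3, C=3
  Job 2: burst=4, C=7
  Job 3: burst=13, C=20
Average completion = 30/3 = 10.0

10.0


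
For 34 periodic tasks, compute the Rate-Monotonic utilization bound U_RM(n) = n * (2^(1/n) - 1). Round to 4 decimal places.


Compute 2^(1/34) = 1.0205959096
Subtract 1: 1.0205959096 - 1 = 0.0205959096
Multiply by n: 34 * 0.0205959096 = 0.7002609264
Round to 4 dp: 0.7003

0.7003


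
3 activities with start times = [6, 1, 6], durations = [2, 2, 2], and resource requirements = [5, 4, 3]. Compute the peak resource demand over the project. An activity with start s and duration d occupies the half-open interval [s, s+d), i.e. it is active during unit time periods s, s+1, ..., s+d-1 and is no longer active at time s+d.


Each activity i is active on [start_i, start_i + duration_i).
Compute total resource usage per time slot:
  t=0: active resources = [], total = 0
  t=1: active resources = [4], total = 4
  t=2: active resources = [4], total = 4
  t=3: active resources = [], total = 0
  t=4: active resources = [], total = 0
  t=5: active resources = [], total = 0
  t=6: active resources = [5, 3], total = 8
  t=7: active resources = [5, 3], total = 8
Peak resource demand = 8

8


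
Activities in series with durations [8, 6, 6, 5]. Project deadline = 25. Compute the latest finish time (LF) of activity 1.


LF(activity 1) = deadline - sum of successor durations
Successors: activities 2 through 4 with durations [6, 6, 5]
Sum of successor durations = 17
LF = 25 - 17 = 8

8


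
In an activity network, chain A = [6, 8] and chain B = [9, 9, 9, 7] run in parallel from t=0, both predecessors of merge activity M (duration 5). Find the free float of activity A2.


ES(A2) = sum of predecessors on chain A = 6
EF(A2) = ES + duration = 6 + 8 = 14
Successor of A2 is M. ES(M) = max(sum(A), sum(B)) = max(14, 34) = 34
Free float = ES(successor) - EF(current) = 34 - 14 = 20

20


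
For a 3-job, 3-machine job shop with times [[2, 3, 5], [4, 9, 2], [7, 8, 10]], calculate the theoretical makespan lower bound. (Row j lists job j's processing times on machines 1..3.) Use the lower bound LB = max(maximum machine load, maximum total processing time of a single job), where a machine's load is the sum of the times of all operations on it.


Machine loads:
  Machine 1: 2 + 4 + 7 = 13
  Machine 2: 3 + 9 + 8 = 20
  Machine 3: 5 + 2 + 10 = 17
Max machine load = 20
Job totals:
  Job 1: 10
  Job 2: 15
  Job 3: 25
Max job total = 25
Lower bound = max(20, 25) = 25

25


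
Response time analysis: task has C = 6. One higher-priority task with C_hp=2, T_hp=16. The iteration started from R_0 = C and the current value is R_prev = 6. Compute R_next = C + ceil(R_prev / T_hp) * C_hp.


R_next = C + ceil(R_prev / T_hp) * C_hp
ceil(6 / 16) = ceil(0.375) = 1
Interference = 1 * 2 = 2
R_next = 6 + 2 = 8

8


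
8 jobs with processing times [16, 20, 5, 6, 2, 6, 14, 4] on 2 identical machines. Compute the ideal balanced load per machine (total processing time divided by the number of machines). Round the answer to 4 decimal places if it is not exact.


Total processing time = 16 + 20 + 5 + 6 + 2 + 6 + 14 + 4 = 73
Number of machines = 2
Ideal balanced load = 73 / 2 = 36.5

36.5


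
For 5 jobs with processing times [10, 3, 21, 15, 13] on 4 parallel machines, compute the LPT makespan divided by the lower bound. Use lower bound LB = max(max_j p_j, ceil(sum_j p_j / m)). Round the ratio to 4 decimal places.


LPT order: [21, 15, 13, 10, 3]
Machine loads after assignment: [21, 15, 13, 13]
LPT makespan = 21
Lower bound = max(max_job, ceil(total/4)) = max(21, 16) = 21
Ratio = 21 / 21 = 1.0

1.0


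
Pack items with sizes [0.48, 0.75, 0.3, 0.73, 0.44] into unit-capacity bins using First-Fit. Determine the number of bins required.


Place items sequentially using First-Fit:
  Item 0.48 -> new Bin 1
  Item 0.75 -> new Bin 2
  Item 0.3 -> Bin 1 (now 0.78)
  Item 0.73 -> new Bin 3
  Item 0.44 -> new Bin 4
Total bins used = 4

4


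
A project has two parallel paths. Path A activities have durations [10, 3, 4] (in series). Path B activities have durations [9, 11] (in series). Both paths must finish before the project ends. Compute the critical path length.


Path A total = 10 + 3 + 4 = 17
Path B total = 9 + 11 = 20
Critical path = longest path = max(17, 20) = 20

20


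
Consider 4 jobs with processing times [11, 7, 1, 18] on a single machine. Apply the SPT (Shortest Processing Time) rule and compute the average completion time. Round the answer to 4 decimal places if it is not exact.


Sort jobs by processing time (SPT order): [1, 7, 11, 18]
Compute completion times sequentially:
  Job 1: processing = 1, completes at 1
  Job 2: processing = 7, completes at 8
  Job 3: processing = 11, completes at 19
  Job 4: processing = 18, completes at 37
Sum of completion times = 65
Average completion time = 65/4 = 16.25

16.25


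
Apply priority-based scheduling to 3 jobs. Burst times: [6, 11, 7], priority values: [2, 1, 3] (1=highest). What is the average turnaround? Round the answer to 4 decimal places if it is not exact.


Sort by priority (ascending = highest first):
Order: [(1, 11), (2, 6), (3, 7)]
Completion times:
  Priority 1, burst=11, C=11
  Priority 2, burst=6, C=17
  Priority 3, burst=7, C=24
Average turnaround = 52/3 = 17.3333

17.3333


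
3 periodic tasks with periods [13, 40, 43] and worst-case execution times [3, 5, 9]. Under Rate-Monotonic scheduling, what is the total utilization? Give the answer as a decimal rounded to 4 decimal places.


Compute individual utilizations (exact fractions):
  Task 1: C/T = 3/13 (approx. 0.2308)
  Task 2: C/T = 5/40 = 1/8 (approx. 0.125)
  Task 3: C/T = 9/43 (approx. 0.2093)
Total utilization U = 3/13 + 1/8 + 9/43 = 2527/4472
Rounded to 4 decimal places: U = 0.5651
RM (Liu & Layland) bound for 3 tasks = 0.779763; compare with U = 2527/4472 (approx. 0.565072)
U <= bound, so schedulable by RM sufficient condition.

0.5651


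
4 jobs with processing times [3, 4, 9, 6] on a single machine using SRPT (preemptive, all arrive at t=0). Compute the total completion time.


Since all jobs arrive at t=0, SRPT equals SPT ordering.
SPT order: [3, 4, 6, 9]
Completion times:
  Job 1: p=3, C=3
  Job 2: p=4, C=7
  Job 3: p=6, C=13
  Job 4: p=9, C=22
Total completion time = 3 + 7 + 13 + 22 = 45

45


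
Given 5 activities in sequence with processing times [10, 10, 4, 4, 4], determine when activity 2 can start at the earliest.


Activity 2 starts after activities 1 through 1 complete.
Predecessor durations: [10]
ES = 10 = 10

10


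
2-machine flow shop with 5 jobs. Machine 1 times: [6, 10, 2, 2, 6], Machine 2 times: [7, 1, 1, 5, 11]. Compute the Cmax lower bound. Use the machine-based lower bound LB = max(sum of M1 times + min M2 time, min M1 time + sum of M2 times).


LB1 = sum(M1 times) + min(M2 times) = 26 + 1 = 27
LB2 = min(M1 times) + sum(M2 times) = 2 + 25 = 27
Lower bound = max(LB1, LB2) = max(27, 27) = 27

27


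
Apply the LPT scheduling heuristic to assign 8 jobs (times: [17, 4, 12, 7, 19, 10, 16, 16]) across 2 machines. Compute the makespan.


Sort jobs in decreasing order (LPT): [19, 17, 16, 16, 12, 10, 7, 4]
Assign each job to the least loaded machine:
  Machine 1: jobs [19, 16, 10, 7], load = 52
  Machine 2: jobs [17, 16, 12, 4], load = 49
Makespan = max load = 52

52


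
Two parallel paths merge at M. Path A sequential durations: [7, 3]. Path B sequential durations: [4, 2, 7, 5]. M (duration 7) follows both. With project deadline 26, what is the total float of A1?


Forward pass: ES(A1) = sum of predecessors on chain A = 0
EF = ES + duration = 0 + 7 = 7
Backward pass: LF(M) = deadline = 26; LS(M) = 26 - 7 = 19
LF(A1) = LS(M) - sum(successors on chain A) = 19 - 3 = 16
LS = LF - duration = 16 - 7 = 9
Total float = LS - ES = 9 - 0 = 9

9


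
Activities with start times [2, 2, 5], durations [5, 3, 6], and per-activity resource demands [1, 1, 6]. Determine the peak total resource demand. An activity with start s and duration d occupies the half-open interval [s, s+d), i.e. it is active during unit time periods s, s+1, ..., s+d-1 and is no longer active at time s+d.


Each activity i is active on [start_i, start_i + duration_i).
Compute total resource usage per time slot:
  t=0: active resources = [], total = 0
  t=1: active resources = [], total = 0
  t=2: active resources = [1, 1], total = 2
  t=3: active resources = [1, 1], total = 2
  t=4: active resources = [1, 1], total = 2
  t=5: active resources = [1, 6], total = 7
  t=6: active resources = [1, 6], total = 7
  t=7: active resources = [6], total = 6
  t=8: active resources = [6], total = 6
  t=9: active resources = [6], total = 6
  t=10: active resources = [6], total = 6
Peak resource demand = 7

7


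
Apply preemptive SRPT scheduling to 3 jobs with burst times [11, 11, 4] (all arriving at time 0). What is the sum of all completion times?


Since all jobs arrive at t=0, SRPT equals SPT ordering.
SPT order: [4, 11, 11]
Completion times:
  Job 1: p=4, C=4
  Job 2: p=11, C=15
  Job 3: p=11, C=26
Total completion time = 4 + 15 + 26 = 45

45


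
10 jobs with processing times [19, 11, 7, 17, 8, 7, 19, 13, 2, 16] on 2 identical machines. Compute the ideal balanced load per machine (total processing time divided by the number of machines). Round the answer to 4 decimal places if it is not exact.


Total processing time = 19 + 11 + 7 + 17 + 8 + 7 + 19 + 13 + 2 + 16 = 119
Number of machines = 2
Ideal balanced load = 119 / 2 = 59.5

59.5


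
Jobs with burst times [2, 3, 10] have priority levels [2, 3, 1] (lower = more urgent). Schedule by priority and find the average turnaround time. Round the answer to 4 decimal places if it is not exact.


Sort by priority (ascending = highest first):
Order: [(1, 10), (2, 2), (3, 3)]
Completion times:
  Priority 1, burst=10, C=10
  Priority 2, burst=2, C=12
  Priority 3, burst=3, C=15
Average turnaround = 37/3 = 12.3333

12.3333


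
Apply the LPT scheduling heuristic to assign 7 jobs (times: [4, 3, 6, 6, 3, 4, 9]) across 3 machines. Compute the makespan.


Sort jobs in decreasing order (LPT): [9, 6, 6, 4, 4, 3, 3]
Assign each job to the least loaded machine:
  Machine 1: jobs [9, 3], load = 12
  Machine 2: jobs [6, 4, 3], load = 13
  Machine 3: jobs [6, 4], load = 10
Makespan = max load = 13

13


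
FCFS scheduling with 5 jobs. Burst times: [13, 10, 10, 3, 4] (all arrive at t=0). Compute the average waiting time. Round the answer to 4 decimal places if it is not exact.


FCFS order (as given): [13, 10, 10, 3, 4]
Waiting times:
  Job 1: wait = 0
  Job 2: wait = 13
  Job 3: wait = 23
  Job 4: wait = 33
  Job 5: wait = 36
Sum of waiting times = 105
Average waiting time = 105/5 = 21.0

21.0


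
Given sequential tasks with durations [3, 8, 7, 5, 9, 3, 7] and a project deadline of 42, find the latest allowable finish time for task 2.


LF(activity 2) = deadline - sum of successor durations
Successors: activities 3 through 7 with durations [7, 5, 9, 3, 7]
Sum of successor durations = 31
LF = 42 - 31 = 11

11


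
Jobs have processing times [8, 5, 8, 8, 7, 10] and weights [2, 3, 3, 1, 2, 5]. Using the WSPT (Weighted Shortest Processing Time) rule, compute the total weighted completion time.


Compute p/w ratios and sort ascending (WSPT): [(5, 3), (10, 5), (8, 3), (7, 2), (8, 2), (8, 1)]
Compute weighted completion times:
  Job (p=5,w=3): C=5, w*C=3*5=15
  Job (p=10,w=5): C=15, w*C=5*15=75
  Job (p=8,w=3): C=23, w*C=3*23=69
  Job (p=7,w=2): C=30, w*C=2*30=60
  Job (p=8,w=2): C=38, w*C=2*38=76
  Job (p=8,w=1): C=46, w*C=1*46=46
Total weighted completion time = 341

341


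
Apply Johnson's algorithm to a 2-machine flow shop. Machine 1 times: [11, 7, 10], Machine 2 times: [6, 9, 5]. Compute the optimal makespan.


Apply Johnson's rule:
  Group 1 (a <= b): [(2, 7, 9)]
  Group 2 (a > b): [(1, 11, 6), (3, 10, 5)]
Optimal job order: [2, 1, 3]
Schedule:
  Job 2: M1 done at 7, M2 done at 16
  Job 1: M1 done at 18, M2 done at 24
  Job 3: M1 done at 28, M2 done at 33
Makespan = 33

33


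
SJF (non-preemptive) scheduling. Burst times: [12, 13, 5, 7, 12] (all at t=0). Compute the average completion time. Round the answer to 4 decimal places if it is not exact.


SJF order (ascending): [5, 7, 12, 12, 13]
Completion times:
  Job 1: burst=5, C=5
  Job 2: burst=7, C=12
  Job 3: burst=12, C=24
  Job 4: burst=12, C=36
  Job 5: burst=13, C=49
Average completion = 126/5 = 25.2

25.2
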